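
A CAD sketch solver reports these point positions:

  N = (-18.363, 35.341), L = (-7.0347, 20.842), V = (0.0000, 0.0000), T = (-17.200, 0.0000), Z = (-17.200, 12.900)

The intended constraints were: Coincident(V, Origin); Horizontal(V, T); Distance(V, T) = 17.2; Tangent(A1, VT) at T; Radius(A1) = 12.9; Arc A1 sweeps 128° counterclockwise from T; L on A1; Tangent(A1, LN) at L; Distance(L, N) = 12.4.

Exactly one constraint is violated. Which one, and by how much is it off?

Distance(L, N) = 12.4 — off by 6.00.

V = (0.00, 0.00) ✓; V.y = 0.00, T.y = 0.00 ✓; |VT| = 17.20 ✓; ∠(ZT, TV) = 90.00° ✓; |ZT| = 12.90 ✓; bearing(Z→L) − bearing(Z→T) = 128.0° ✓; |ZL| = 12.90 ✓; ∠(ZL, LN) = 90.00° ✓; |LN| = 18.40 ✗.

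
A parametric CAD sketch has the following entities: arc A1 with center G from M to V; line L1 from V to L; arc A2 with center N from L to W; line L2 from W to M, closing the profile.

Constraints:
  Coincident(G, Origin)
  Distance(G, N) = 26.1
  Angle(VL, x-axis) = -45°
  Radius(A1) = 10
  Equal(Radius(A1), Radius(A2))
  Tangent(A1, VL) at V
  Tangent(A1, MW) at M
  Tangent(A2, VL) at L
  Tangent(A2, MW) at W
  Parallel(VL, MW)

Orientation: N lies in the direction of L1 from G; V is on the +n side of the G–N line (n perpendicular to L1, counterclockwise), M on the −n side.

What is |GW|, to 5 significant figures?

27.950

Tangency of A1 to both parallel lines with radius 10.0 puts V and M at G ± 10.0·n: V = (7.0711, 7.0711), M = (-7.0711, -7.0711). Equal radii place L and W the same way about N: L = N + 10.0·n = (25.527, -11.384), W = N − 10.0·n = (11.384, -25.527). Then |GW| = |W − G| = 27.950.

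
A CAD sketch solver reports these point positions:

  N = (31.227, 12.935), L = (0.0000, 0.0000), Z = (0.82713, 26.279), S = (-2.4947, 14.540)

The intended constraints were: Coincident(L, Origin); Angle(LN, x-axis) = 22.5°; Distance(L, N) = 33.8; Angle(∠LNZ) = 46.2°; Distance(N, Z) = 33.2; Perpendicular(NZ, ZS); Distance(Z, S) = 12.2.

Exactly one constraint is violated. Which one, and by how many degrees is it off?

Perpendicular(NZ, ZS) — off by 7.90°.

L = (0.00, 0.00) ✓; LN at 22.50° ✓; |LN| = 33.80 ✓; ∠LNZ = 46.20° ✓; |NZ| = 33.20 ✓; ∠(NZ, ZS) = 97.90° ✗; |ZS| = 12.20 ✓.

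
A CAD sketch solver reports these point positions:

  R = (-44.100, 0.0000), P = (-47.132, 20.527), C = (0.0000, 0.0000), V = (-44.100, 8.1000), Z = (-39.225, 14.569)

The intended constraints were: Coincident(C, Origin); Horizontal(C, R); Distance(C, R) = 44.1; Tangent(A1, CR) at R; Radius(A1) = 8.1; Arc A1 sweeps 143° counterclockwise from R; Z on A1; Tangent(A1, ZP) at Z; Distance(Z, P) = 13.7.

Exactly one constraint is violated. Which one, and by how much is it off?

Distance(Z, P) = 13.7 — off by 3.80.

C = (0.00, 0.00) ✓; C.y = 0.00, R.y = 0.00 ✓; |CR| = 44.10 ✓; ∠(VR, RC) = 90.00° ✓; |VR| = 8.100 ✓; bearing(V→Z) − bearing(V→R) = 143.0° ✓; |VZ| = 8.100 ✓; ∠(VZ, ZP) = 90.00° ✓; |ZP| = 9.900 ✗.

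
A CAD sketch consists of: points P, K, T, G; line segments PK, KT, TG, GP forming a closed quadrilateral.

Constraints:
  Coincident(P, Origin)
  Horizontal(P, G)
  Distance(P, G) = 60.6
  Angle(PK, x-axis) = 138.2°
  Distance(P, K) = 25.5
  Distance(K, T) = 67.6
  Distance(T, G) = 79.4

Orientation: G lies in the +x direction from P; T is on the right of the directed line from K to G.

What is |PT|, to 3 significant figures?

48.6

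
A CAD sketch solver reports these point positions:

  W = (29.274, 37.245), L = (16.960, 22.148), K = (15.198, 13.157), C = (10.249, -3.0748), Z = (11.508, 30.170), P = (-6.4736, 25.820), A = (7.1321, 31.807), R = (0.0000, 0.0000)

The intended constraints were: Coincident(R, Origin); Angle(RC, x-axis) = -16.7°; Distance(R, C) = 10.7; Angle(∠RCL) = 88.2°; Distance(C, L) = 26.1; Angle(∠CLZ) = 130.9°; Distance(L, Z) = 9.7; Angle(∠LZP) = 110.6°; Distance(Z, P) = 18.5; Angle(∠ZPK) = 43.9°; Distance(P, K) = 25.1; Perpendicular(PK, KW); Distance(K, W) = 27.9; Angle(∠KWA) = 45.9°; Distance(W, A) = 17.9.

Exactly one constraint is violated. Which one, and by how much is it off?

Distance(W, A) = 17.9 — off by 4.90.

R = (0.00, 0.00) ✓; RC at -16.70° ✓; |RC| = 10.70 ✓; ∠RCL = 88.20° ✓; |CL| = 26.10 ✓; ∠CLZ = 130.9° ✓; |LZ| = 9.699 ✓; ∠LZP = 110.6° ✓; |ZP| = 18.50 ✓; ∠ZPK = 43.90° ✓; |PK| = 25.10 ✓; ∠(PK, KW) = 90.00° ✓; |KW| = 27.90 ✓; ∠KWA = 45.90° ✓; |WA| = 22.80 ✗.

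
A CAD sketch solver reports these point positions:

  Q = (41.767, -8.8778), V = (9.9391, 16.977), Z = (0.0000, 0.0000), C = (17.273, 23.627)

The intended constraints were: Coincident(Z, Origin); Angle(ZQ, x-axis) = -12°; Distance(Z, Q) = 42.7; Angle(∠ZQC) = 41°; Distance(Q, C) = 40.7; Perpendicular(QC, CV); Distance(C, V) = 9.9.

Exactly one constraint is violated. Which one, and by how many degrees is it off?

Perpendicular(QC, CV) — off by 5.20°.

Z = (0.00, 0.00) ✓; ZQ at -12.00° ✓; |ZQ| = 42.70 ✓; ∠ZQC = 41.00° ✓; |QC| = 40.70 ✓; ∠(QC, CV) = 95.20° ✗; |CV| = 9.900 ✓.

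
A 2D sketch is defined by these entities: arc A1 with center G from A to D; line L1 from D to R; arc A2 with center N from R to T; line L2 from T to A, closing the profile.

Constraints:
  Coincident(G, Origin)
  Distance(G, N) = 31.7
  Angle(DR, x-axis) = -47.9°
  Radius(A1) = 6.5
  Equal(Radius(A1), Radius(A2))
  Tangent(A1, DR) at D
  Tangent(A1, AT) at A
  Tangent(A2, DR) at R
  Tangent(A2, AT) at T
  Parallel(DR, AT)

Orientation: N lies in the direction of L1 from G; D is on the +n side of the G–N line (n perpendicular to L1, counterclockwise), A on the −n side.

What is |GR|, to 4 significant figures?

32.36

The slot axis is L1's direction at -47.9°, so u = (cos -47.9°, sin -47.9°) = (0.6704, -0.7420) and n = (−sin -47.9°, cos -47.9°) = (0.7420, 0.6704). G is at the origin and N lies 31.7 along u from G, so N = 31.7·u = (21.25, -23.52). Tangency of A1 to both parallel lines with radius 6.5 puts D and A at G ± 6.5·n: D = (4.823, 4.358), A = (-4.823, -4.358). Equal radii place R and T the same way about N: R = N + 6.5·n = (26.08, -19.16), T = N − 6.5·n = (16.43, -27.88). Then |GR| = |R − G| = 32.36.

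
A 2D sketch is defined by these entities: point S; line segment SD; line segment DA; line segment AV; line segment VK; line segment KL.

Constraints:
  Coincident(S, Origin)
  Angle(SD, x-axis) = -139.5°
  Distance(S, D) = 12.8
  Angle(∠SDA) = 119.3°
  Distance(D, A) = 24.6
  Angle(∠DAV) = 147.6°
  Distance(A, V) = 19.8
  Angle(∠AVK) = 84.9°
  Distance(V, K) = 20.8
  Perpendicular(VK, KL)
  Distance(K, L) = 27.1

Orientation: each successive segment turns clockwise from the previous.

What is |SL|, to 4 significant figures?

13.43

∠AVK = 84.9° gives VK at 32.30° from the x-axis; with |VK| = 20.8, K = (-27.26, 27.03). VK ⟂ KL, so KL runs at -57.70°; with |KL| = 27.1, L = (-12.78, 4.119). Then |SL| = |L − S| = 13.43.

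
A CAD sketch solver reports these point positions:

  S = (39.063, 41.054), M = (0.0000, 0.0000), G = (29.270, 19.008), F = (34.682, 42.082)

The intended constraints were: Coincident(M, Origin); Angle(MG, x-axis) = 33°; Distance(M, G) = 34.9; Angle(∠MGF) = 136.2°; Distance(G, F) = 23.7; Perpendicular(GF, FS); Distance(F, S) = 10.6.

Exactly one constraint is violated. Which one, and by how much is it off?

Distance(F, S) = 10.6 — off by 6.10.

M = (0.00, 0.00) ✓; MG at 33.00° ✓; |MG| = 34.90 ✓; ∠MGF = 136.2° ✓; |GF| = 23.70 ✓; ∠(GF, FS) = 90.01° ✓; |FS| = 4.500 ✗.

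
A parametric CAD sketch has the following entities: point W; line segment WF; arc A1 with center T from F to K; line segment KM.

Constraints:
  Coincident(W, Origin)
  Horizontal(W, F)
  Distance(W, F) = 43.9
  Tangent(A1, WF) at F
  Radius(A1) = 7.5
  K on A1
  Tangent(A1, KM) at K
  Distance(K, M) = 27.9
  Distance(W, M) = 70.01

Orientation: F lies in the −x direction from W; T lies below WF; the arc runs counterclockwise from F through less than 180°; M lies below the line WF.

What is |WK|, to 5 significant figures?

50.585

Checks: |TK| = 7.500 ✓; ∠(TK, KM) = 90.00° ✓; |KM| = 27.90 ✓; |WM| = 70.01 ✓.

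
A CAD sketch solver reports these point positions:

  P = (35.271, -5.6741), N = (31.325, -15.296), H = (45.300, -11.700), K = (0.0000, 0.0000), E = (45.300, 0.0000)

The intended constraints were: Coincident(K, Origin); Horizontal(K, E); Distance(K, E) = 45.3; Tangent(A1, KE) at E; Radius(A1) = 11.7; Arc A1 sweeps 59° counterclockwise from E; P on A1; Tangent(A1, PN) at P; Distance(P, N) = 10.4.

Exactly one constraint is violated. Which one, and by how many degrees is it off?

Tangent(A1, PN) at P — off by 8.70°.

K = (0.00, 0.00) ✓; K.y = 0.00, E.y = 0.00 ✓; |KE| = 45.30 ✓; ∠(HE, EK) = 90.00° ✓; |HE| = 11.70 ✓; bearing(H→P) − bearing(H→E) = 59.00° ✓; |HP| = 11.70 ✓; ∠(HP, PN) = 81.30° ✗; |PN| = 10.40 ✓.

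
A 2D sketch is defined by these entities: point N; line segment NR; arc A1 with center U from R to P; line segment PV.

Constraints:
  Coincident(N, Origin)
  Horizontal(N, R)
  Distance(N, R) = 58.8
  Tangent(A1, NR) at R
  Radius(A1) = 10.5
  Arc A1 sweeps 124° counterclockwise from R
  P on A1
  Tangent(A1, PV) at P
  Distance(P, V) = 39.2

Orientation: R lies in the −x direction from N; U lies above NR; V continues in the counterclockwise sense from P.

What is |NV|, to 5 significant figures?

87.032

On A1, R sits at bearing -90° from U; a 124° counterclockwise sweep puts P at bearing 34°, so P = U + 10.5·(cos 34°, sin 34°) = (-50.095, 16.372). Since A1 is tangent to PV there, UP ⟂ PV, so PV runs along (−sin 34°, cos 34°); with |PV| = 39.2, V = (-72.015, 48.870). Then |NV| = |V − N| = 87.032.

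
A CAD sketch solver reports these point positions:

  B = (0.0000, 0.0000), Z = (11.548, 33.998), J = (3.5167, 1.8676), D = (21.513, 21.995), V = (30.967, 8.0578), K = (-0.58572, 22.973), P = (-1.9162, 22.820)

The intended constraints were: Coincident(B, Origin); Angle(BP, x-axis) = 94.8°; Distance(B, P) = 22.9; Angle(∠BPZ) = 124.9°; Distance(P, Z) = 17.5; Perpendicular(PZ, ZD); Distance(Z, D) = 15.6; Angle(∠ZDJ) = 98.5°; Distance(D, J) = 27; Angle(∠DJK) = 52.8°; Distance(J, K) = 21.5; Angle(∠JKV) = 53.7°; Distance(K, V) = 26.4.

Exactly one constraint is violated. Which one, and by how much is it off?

Distance(K, V) = 26.4 — off by 8.50.

B = (0.00, 0.00) ✓; BP at 94.80° ✓; |BP| = 22.90 ✓; ∠BPZ = 124.9° ✓; |PZ| = 17.50 ✓; ∠(PZ, ZD) = 90.00° ✓; |ZD| = 15.60 ✓; ∠ZDJ = 98.50° ✓; |DJ| = 27.00 ✓; ∠DJK = 52.80° ✓; |JK| = 21.50 ✓; ∠JKV = 53.70° ✓; |KV| = 34.90 ✗.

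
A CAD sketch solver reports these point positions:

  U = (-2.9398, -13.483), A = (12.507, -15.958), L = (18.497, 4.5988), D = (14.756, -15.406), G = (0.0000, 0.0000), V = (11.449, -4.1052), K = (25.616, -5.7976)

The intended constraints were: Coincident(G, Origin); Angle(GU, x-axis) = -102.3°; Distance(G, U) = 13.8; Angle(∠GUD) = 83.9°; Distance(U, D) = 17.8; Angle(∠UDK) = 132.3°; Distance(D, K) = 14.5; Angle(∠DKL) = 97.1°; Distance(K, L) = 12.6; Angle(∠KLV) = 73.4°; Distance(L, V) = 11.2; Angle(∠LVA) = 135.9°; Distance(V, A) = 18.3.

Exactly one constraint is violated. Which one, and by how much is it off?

Distance(V, A) = 18.3 — off by 6.40.

G = (0.00, 0.00) ✓; GU at -102.3° ✓; |GU| = 13.80 ✓; ∠GUD = 83.90° ✓; |UD| = 17.80 ✓; ∠UDK = 132.3° ✓; |DK| = 14.50 ✓; ∠DKL = 97.10° ✓; |KL| = 12.60 ✓; ∠KLV = 73.40° ✓; |LV| = 11.20 ✓; ∠LVA = 135.9° ✓; |VA| = 11.90 ✗.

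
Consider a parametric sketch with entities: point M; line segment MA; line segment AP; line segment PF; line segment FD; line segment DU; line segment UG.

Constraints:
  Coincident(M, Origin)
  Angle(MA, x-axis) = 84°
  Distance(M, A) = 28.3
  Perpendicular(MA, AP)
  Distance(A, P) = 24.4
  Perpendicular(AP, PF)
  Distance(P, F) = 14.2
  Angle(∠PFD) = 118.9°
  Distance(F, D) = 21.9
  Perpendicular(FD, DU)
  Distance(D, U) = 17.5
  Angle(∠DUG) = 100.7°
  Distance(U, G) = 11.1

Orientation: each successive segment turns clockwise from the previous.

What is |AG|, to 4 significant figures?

5.834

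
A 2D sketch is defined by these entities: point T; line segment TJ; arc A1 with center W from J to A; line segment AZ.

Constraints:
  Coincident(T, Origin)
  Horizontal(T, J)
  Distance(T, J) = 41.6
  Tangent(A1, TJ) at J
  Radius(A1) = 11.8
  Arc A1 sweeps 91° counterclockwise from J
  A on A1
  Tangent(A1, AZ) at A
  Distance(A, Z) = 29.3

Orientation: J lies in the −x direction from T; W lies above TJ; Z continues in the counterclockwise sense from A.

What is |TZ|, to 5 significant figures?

51.232

T is at the origin; T and J share the same y with |TJ| = 41.6 and J on the −x side, so J = (-41.600, 0.0000). A1 meets TJ tangentially, so WJ is at right angles to TJ, so W = J + (0, 11.8) = (-41.600, 11.800). On A1, J sits at bearing -90° from W; a 91° counterclockwise sweep puts A at bearing 1°, so A = W + 11.8·(cos 1°, sin 1°) = (-29.802, 12.006). A1 meets AZ tangentially, so WA is at right angles to AZ, so AZ runs along (−sin 1°, cos 1°); with |AZ| = 29.3, Z = (-30.313, 41.301). Then |TZ| = |Z − T| = 51.232.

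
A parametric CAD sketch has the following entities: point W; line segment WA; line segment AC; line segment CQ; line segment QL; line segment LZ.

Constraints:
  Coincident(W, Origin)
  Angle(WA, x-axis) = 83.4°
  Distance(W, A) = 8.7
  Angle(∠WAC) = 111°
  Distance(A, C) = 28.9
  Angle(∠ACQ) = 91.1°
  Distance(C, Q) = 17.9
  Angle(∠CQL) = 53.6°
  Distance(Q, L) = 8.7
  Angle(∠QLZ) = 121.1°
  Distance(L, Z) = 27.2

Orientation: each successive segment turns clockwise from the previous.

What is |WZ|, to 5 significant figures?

35.265

W is at the origin; WA runs at 83.4° with length 8.7, so A = (0.99995, 8.6423). ∠WAC = 111.0° gives AC at 14.400° from the x-axis; with |AC| = 28.9, C = (28.992, 15.829). ∠ACQ = 91.1° gives CQ at -74.500° from the x-axis; with |CQ| = 17.9, Q = (33.776, -1.4195). ∠CQL = 53.6° gives QL at 159.10° from the x-axis; with |QL| = 8.7, L = (25.648, 1.6841). ∠QLZ = 121.1° gives LZ at 100.20° from the x-axis; with |LZ| = 27.2, Z = (20.831, 28.454). Then |WZ| = |Z − W| = 35.265.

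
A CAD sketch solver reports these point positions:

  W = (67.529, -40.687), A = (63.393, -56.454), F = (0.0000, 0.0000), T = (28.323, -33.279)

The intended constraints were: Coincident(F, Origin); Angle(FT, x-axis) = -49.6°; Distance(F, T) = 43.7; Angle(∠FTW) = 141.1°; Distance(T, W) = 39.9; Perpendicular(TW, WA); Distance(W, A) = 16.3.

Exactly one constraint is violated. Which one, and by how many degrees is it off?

Perpendicular(TW, WA) — off by 4.00°.

F = (0.00, 0.00) ✓; FT at -49.60° ✓; |FT| = 43.70 ✓; ∠FTW = 141.1° ✓; |TW| = 39.90 ✓; ∠(TW, WA) = 94.00° ✗; |WA| = 16.30 ✓.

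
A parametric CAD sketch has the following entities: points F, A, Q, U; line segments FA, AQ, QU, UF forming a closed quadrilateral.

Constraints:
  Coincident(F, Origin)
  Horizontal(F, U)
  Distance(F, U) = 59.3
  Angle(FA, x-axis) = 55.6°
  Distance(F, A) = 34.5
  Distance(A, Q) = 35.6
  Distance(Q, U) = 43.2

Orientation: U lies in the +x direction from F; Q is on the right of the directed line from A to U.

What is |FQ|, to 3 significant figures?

18.1

F is at the origin; F and U share the same y with |FU| = 59.3 and U in +x, so U = (59.3, 0). FA runs at 55.6° with |FA| = 34.5, so A = (19.5, 28.5). Q is determined by |AQ| = 35.6 and |QU| = 43.2 together: it lies at the intersection of circle(A, 35.6) and circle(U, 43.2). With |AU| = 48.9, the foot of the radical line on AU is 18.4 from A and the perpendicular offset is √(35.6² − 18.4²) = 30.5. Taking the right-of-AU solution: Q = (16.7, -7.02).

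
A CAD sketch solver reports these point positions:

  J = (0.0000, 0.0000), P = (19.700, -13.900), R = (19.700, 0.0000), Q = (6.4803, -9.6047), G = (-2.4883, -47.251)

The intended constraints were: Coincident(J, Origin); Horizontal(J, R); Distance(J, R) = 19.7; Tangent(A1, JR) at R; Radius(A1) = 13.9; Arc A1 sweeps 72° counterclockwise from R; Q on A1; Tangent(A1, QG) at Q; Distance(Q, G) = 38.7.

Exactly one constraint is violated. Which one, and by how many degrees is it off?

Tangent(A1, QG) at Q — off by 4.60°.

J = (0.00, 0.00) ✓; J.y = 0.00, R.y = 0.00 ✓; |JR| = 19.70 ✓; ∠(PR, RJ) = 90.00° ✓; |PR| = 13.90 ✓; bearing(P→Q) − bearing(P→R) = 72.00° ✓; |PQ| = 13.90 ✓; ∠(PQ, QG) = 85.40° ✗; |QG| = 38.70 ✓.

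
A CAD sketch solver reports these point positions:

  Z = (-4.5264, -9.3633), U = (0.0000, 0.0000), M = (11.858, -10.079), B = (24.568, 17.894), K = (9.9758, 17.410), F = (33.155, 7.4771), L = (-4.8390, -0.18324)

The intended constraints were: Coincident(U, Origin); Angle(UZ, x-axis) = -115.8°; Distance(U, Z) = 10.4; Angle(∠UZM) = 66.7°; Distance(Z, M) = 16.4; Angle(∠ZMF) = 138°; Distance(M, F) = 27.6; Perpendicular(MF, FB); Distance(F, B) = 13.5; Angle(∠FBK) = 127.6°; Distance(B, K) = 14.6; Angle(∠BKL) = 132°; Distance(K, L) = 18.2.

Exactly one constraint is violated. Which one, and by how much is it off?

Distance(K, L) = 18.2 — off by 4.80.

U = (0.00, 0.00) ✓; UZ at -115.8° ✓; |UZ| = 10.40 ✓; ∠UZM = 66.70° ✓; |ZM| = 16.40 ✓; ∠ZMF = 138.0° ✓; |MF| = 27.60 ✓; ∠(MF, FB) = 90.00° ✓; |FB| = 13.50 ✓; ∠FBK = 127.6° ✓; |BK| = 14.60 ✓; ∠BKL = 132.0° ✓; |KL| = 23.00 ✗.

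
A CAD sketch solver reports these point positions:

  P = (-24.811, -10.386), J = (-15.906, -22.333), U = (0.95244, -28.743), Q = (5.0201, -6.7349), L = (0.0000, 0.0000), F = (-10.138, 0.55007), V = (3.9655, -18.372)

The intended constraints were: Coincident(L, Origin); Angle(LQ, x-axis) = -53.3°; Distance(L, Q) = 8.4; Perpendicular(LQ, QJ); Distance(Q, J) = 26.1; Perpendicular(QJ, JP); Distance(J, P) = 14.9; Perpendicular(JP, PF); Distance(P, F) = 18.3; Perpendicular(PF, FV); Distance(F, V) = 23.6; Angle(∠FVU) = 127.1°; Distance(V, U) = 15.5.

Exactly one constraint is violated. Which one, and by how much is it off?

Distance(V, U) = 15.5 — off by 4.70.

L = (0.00, 0.00) ✓; LQ at -53.30° ✓; |LQ| = 8.400 ✓; ∠(LQ, QJ) = 90.00° ✓; |QJ| = 26.10 ✓; ∠(QJ, JP) = 90.00° ✓; |JP| = 14.90 ✓; ∠(JP, PF) = 90.00° ✓; |PF| = 18.30 ✓; ∠(PF, FV) = 90.00° ✓; |FV| = 23.60 ✓; ∠FVU = 127.1° ✓; |VU| = 10.80 ✗.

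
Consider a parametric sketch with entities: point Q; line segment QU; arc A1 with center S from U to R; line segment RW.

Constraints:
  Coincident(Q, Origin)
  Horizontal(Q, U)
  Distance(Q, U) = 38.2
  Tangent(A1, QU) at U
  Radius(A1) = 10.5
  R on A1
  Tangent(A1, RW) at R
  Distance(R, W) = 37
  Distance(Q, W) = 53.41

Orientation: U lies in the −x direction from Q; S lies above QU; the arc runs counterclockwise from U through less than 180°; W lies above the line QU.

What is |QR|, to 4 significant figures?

29.44

Q is at the origin; Q and U share the same y with |QU| = 38.2 and U on the −x side, so U = (-38.20, 0.000). Since A1 is tangent to QU there, SU ⟂ QU, so S = U + (0, 10.5) = (-38.20, 10.50). Since SR ⟂ RW (tangency), |SW| = √(10.5² + 37.0²) = 38.46 regardless of where R sits on A1. So W lies on both circle(Q, 53.41) and circle(S, 38.46); the above-QU intersection is W = (-25.64, 46.85). R is the foot of the tangent from W: R = (-27.72, 9.911).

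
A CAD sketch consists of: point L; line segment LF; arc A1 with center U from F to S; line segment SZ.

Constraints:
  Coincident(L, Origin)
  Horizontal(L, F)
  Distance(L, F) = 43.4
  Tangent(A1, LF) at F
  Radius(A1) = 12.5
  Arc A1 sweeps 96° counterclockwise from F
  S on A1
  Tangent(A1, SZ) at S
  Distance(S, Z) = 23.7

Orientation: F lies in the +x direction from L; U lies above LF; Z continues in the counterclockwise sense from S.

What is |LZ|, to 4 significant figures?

65.14

On A1, F sits at bearing -90° from U; a 96° counterclockwise sweep puts S at bearing 6°, so S = U + 12.5·(cos 6°, sin 6°) = (55.83, 13.81). A1 meets SZ tangentially, so US is at right angles to SZ, so SZ runs along (−sin 6°, cos 6°); with |SZ| = 23.7, Z = (53.35, 37.38). Then |LZ| = |Z − L| = 65.14.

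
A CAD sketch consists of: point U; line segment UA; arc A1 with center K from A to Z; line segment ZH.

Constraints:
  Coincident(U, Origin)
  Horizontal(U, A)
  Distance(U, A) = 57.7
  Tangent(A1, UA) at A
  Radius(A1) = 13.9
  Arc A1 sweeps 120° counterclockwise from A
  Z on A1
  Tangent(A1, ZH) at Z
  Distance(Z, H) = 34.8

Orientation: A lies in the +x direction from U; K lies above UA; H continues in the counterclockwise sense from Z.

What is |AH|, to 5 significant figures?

51.269

U is at the origin; UA is horizontal with |UA| = 57.7 and A on the +x side, so A = (57.700, 0.0000). The tangent condition forces KA to be normal to UA, so K = A + (0, 13.9) = (57.700, 13.900). On A1, A sits at bearing -90° from K; a 120° counterclockwise sweep puts Z at bearing 30°, so Z = K + 13.9·(cos 30°, sin 30°) = (69.738, 20.850). The tangent condition forces KZ to be normal to ZH, so ZH runs along (−sin 30°, cos 30°); with |ZH| = 34.8, H = (52.338, 50.988). Then |AH| = |H − A| = 51.269.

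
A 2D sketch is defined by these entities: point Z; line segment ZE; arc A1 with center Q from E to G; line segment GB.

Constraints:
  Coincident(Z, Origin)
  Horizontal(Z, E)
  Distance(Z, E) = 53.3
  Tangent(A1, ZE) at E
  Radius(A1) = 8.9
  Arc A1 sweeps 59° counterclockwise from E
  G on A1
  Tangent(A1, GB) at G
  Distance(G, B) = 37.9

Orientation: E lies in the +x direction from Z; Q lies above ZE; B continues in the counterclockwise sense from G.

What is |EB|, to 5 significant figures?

45.733

On A1, E sits at bearing -90° from Q; a 59° counterclockwise sweep puts G at bearing -31°, so G = Q + 8.9·(cos -31°, sin -31°) = (60.929, 4.3162). A1 meets GB tangentially, so QG is at right angles to GB, so GB runs along (−sin -31°, cos -31°); with |GB| = 37.9, B = (80.449, 36.803). Then |EB| = |B − E| = 45.733.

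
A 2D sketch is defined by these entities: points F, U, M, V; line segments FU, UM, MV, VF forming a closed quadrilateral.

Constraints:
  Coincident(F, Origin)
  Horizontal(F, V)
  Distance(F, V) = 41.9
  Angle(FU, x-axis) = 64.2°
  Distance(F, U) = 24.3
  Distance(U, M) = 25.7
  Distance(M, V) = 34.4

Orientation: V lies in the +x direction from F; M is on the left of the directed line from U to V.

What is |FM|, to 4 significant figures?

47.33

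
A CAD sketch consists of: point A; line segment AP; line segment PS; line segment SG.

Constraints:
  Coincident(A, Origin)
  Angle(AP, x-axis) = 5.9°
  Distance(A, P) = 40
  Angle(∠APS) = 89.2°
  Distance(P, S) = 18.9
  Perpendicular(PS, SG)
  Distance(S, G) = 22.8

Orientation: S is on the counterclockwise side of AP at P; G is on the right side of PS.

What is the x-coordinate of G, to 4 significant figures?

60.23

A is at the origin; AP runs at 5.9° with length 40.0, so P = 40.0·(cos 5.9°, sin 5.9°) = (39.79, 4.112). ∠APS = 89.2°, so PS runs at 5.9° + (180° − 89.2°) = 96.70° from the x-axis; with |PS| = 18.9, S = P + 18.9·(cos 96.70°, sin 96.70°) = (37.58, 22.88). PS is perpendicular to SG; with |SG| = 22.8 on the right of PS, G = S + 22.8·(0.9932, 0.1167) = (60.23, 25.54). So G.x = 60.23.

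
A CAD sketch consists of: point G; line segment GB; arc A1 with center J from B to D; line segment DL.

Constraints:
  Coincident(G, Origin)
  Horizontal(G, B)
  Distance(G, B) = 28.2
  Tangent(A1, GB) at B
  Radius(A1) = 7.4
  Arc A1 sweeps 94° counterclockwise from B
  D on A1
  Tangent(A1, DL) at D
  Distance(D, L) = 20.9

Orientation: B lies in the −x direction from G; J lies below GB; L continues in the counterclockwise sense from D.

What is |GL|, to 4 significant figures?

44.63

G is at the origin; GB is horizontal with |GB| = 28.2 and B on the −x side, so B = (-28.20, 0.000). Since A1 is tangent to GB there, JB ⟂ GB, so J = B + (0, -7.4) = (-28.20, -7.400). On A1, B sits at bearing 90° from J; a 94° counterclockwise sweep puts D at bearing 184°, so D = J + 7.4·(cos 184°, sin 184°) = (-35.58, -7.916). A1 meets DL tangentially, so JD is at right angles to DL, so DL runs along (−sin 184°, cos 184°); with |DL| = 20.9, L = (-34.12, -28.77). Then |GL| = |L − G| = 44.63.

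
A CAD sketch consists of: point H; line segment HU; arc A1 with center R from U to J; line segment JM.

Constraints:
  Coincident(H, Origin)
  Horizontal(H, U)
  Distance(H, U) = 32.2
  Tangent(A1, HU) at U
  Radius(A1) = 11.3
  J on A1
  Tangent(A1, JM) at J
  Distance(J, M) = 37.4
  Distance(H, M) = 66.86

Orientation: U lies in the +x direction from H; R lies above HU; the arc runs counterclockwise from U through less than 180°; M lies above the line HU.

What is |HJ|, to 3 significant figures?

44.6

H is at the origin; HU is horizontal with |HU| = 32.2 and U on the +x side, so U = (32.2, 0.00). The tangent condition forces RU to be normal to HU, so R = U + (0, 11.3) = (32.2, 11.3). Since RJ ⟂ JM (tangency), |RM| = √(11.3² + 37.4²) = 39.1 regardless of where J sits on A1. So M lies on both circle(H, 66.86) and circle(R, 39.1); the above-HU intersection is M = (47.2, 47.4). J is the foot of the tangent from M: J = (43.4, 10.2).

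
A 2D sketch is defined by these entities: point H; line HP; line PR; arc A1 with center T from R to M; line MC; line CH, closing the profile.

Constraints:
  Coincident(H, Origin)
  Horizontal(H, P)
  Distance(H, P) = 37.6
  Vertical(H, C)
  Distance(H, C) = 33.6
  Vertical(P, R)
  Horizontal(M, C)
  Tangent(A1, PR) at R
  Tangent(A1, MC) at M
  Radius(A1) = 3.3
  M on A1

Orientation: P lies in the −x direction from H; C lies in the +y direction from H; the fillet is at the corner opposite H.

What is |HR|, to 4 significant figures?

48.29

H is at the origin; HP is horizontal with |HP| = 37.6 and P on the −x side, so P = (-37.60, 0.000). H and C share the same x with |HC| = 33.6 and C on the +y side, so C = (0.000, 33.60). The virtual corner opposite H is at (-37.60, 33.60). Tangency of A1 to PR means the radius TR is perpendicular to PR and A1 meets MC tangentially, so TM is at right angles to MC, with radius 3.3, so the center T sits 3.3 in from both sides at T = (-34.30, 30.30). That places the tangent points at R = (-37.60, 30.30) on PR and M = (-34.30, 33.60) on MC. Then |HR| = |R − H| = 48.29.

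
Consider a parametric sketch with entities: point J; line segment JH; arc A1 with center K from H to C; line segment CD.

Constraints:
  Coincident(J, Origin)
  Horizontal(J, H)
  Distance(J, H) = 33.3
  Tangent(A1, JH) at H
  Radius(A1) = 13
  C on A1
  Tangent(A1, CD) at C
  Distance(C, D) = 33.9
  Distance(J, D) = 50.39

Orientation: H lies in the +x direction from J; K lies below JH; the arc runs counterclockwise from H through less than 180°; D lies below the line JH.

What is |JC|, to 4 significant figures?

23.92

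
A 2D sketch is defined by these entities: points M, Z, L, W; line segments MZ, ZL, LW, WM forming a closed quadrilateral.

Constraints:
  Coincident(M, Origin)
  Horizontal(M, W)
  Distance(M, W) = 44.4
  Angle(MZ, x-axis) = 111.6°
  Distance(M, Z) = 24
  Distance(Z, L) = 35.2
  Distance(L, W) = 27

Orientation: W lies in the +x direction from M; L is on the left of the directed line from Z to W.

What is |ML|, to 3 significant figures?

33.0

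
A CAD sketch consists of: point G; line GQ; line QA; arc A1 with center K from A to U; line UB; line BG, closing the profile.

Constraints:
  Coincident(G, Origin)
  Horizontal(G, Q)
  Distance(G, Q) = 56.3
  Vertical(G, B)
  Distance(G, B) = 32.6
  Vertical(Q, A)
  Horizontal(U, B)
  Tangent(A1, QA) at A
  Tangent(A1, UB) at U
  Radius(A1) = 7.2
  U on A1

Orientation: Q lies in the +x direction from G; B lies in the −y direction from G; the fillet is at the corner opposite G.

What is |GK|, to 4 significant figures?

55.28

GB is vertical with |GB| = 32.6 and B on the −y side, so B = (0.000, -32.60). The virtual corner opposite G is at (56.30, -32.60). The tangent condition forces KA to be normal to QA and tangency of A1 to UB means the radius KU is perpendicular to UB, with radius 7.2, so the center K sits 7.2 in from both sides at K = (49.10, -25.40). Then |GK| = |K − G| = 55.28.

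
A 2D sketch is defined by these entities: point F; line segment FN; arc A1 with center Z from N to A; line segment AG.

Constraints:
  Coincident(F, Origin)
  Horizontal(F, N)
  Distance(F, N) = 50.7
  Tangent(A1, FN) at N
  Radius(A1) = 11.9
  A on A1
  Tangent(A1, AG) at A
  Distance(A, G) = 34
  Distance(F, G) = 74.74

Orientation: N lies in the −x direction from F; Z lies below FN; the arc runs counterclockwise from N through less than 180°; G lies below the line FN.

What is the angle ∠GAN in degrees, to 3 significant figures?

131°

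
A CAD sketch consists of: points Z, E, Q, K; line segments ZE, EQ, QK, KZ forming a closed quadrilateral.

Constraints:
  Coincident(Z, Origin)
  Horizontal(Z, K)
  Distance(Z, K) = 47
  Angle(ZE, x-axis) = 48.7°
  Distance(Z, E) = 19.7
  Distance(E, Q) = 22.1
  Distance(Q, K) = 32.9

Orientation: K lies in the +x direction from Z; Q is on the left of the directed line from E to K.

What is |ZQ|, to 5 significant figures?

41.619

Checks: |EQ| = 22.10 ✓; |QK| = 32.90 ✓.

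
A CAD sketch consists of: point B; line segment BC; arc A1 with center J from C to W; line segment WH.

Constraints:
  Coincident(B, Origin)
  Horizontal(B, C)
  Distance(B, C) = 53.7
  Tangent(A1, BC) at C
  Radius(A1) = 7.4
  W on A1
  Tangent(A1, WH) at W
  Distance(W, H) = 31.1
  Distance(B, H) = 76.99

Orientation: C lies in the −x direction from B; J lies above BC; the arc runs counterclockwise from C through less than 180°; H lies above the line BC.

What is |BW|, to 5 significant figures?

49.558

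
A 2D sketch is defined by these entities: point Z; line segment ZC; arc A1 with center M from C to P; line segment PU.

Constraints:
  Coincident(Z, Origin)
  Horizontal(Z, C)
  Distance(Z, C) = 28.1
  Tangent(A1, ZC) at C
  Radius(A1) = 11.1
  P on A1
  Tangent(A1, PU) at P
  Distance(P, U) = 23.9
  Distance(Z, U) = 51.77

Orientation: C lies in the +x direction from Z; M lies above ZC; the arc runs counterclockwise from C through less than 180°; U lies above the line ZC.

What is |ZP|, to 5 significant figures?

40.938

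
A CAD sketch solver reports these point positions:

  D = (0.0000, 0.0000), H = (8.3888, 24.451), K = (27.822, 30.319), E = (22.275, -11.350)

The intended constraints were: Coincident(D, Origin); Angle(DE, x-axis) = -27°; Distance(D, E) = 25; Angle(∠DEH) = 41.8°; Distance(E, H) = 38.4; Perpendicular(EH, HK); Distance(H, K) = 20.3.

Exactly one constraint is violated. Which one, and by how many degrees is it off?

Perpendicular(EH, HK) — off by 4.40°.

D = (0.00, 0.00) ✓; DE at -27.00° ✓; |DE| = 25.00 ✓; ∠DEH = 41.80° ✓; |EH| = 38.40 ✓; ∠(EH, HK) = 94.40° ✗; |HK| = 20.30 ✓.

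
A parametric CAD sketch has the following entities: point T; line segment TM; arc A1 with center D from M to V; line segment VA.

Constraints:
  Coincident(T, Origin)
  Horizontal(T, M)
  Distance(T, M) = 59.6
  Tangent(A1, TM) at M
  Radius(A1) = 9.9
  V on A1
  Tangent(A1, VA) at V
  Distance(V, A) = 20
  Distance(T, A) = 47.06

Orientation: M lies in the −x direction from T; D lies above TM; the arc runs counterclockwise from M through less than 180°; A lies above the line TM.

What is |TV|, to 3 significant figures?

51.2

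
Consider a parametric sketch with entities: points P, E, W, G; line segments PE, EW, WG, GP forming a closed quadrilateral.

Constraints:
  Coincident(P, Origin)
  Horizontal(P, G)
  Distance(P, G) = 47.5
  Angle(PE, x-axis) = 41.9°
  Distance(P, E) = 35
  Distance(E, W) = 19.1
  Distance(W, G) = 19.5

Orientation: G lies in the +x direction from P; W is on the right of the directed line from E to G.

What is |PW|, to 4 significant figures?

28.85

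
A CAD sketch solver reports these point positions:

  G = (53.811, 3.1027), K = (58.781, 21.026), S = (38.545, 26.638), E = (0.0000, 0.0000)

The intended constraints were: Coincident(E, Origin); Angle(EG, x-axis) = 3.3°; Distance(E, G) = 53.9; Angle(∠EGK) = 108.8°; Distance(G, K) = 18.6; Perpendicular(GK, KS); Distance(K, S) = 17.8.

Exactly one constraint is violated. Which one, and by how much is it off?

Distance(K, S) = 17.8 — off by 3.20.

E = (0.00, 0.00) ✓; EG at 3.300° ✓; |EG| = 53.90 ✓; ∠EGK = 108.8° ✓; |GK| = 18.60 ✓; ∠(GK, KS) = 90.00° ✓; |KS| = 21.00 ✗.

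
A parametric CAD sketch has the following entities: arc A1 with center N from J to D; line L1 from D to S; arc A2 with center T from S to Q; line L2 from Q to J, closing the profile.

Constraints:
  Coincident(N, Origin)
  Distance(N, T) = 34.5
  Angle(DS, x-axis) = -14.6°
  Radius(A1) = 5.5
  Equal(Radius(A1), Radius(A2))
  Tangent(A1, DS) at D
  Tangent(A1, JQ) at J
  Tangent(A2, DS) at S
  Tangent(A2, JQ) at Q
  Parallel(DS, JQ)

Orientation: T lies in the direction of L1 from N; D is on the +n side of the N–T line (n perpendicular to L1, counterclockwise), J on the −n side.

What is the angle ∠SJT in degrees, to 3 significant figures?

8.63°

Tangency of A1 to both parallel lines with radius 5.5 puts D and J at N ± 5.5·n: D = (1.39, 5.32), J = (-1.39, -5.32). Equal radii place S and Q the same way about T: S = T + 5.5·n = (34.8, -3.37), Q = T − 5.5·n = (32.0, -14.0). Then cos ∠SJT = JS·JT / (|JS||JT|), giving 8.63°.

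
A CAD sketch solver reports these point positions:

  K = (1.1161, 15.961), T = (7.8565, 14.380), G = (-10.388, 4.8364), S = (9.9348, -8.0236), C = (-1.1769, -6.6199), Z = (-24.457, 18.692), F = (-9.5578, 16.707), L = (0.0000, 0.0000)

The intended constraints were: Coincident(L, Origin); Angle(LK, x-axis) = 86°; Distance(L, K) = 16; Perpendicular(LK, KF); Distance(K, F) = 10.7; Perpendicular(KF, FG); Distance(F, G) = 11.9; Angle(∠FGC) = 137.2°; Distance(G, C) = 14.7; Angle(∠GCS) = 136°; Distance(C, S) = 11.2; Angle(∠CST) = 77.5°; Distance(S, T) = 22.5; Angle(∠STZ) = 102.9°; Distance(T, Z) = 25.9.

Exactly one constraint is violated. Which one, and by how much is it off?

Distance(T, Z) = 25.9 — off by 6.70.

L = (0.00, 0.00) ✓; LK at 86.00° ✓; |LK| = 16.00 ✓; ∠(LK, KF) = 90.00° ✓; |KF| = 10.70 ✓; ∠(KF, FG) = 90.00° ✓; |FG| = 11.90 ✓; ∠FGC = 137.2° ✓; |GC| = 14.70 ✓; ∠GCS = 136.0° ✓; |CS| = 11.20 ✓; ∠CST = 77.50° ✓; |ST| = 22.50 ✓; ∠STZ = 102.9° ✓; |TZ| = 32.60 ✗.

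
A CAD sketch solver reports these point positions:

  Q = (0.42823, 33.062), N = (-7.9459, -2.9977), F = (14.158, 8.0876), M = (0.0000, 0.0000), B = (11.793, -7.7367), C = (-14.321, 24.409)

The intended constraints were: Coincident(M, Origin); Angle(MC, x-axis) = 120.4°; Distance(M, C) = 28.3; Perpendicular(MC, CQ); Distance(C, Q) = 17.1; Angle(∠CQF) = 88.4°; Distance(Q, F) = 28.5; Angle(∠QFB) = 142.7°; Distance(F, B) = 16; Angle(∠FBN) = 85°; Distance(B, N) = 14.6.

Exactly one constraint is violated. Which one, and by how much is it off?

Distance(B, N) = 14.6 — off by 5.70.

M = (0.00, 0.00) ✓; MC at 120.4° ✓; |MC| = 28.30 ✓; ∠(MC, CQ) = 90.00° ✓; |CQ| = 17.10 ✓; ∠CQF = 88.40° ✓; |QF| = 28.50 ✓; ∠QFB = 142.7° ✓; |FB| = 16.00 ✓; ∠FBN = 85.00° ✓; |BN| = 20.30 ✗.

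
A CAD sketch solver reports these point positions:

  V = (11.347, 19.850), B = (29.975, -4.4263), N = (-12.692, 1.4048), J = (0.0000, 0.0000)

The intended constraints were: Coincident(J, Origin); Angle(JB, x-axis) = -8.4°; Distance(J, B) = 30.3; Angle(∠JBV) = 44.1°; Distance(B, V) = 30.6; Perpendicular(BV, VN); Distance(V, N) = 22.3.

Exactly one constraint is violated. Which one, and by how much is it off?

Distance(V, N) = 22.3 — off by 8.00.

J = (0.00, 0.00) ✓; JB at -8.400° ✓; |JB| = 30.30 ✓; ∠JBV = 44.10° ✓; |BV| = 30.60 ✓; ∠(BV, VN) = 90.00° ✓; |VN| = 30.30 ✗.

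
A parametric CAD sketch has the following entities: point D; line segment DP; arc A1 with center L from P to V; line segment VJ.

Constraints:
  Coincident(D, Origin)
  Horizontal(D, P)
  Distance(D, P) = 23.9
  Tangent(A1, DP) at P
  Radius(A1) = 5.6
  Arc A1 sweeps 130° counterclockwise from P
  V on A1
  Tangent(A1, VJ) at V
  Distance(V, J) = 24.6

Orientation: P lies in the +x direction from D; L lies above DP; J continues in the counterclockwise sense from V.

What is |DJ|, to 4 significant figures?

30.65

D is at the origin; DP is horizontal with |DP| = 23.9 and P on the +x side, so P = (23.90, 0.000). Since A1 is tangent to DP there, LP ⟂ DP, so L = P + (0, 5.6) = (23.90, 5.600). On A1, P sits at bearing -90° from L; a 130° counterclockwise sweep puts V at bearing 40°, so V = L + 5.6·(cos 40°, sin 40°) = (28.19, 9.200). Tangency of A1 to VJ means the radius LV is perpendicular to VJ, so VJ runs along (−sin 40°, cos 40°); with |VJ| = 24.6, J = (12.38, 28.04). Then |DJ| = |J − D| = 30.65.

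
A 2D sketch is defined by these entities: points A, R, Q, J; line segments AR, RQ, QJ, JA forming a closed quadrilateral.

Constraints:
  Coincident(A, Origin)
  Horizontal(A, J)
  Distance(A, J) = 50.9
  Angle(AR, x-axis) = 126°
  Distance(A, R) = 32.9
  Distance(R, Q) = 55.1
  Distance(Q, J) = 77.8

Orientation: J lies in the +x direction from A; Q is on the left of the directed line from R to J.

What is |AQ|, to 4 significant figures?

71.01

A is at the origin; AJ is horizontal with |AJ| = 50.9 and J in +x, so J = (50.9, 0). AR runs at 126.0° with |AR| = 32.9, so R = (-19.34, 26.62). Q is determined by |RQ| = 55.1 and |QJ| = 77.8 together: it lies at the intersection of circle(R, 55.1) and circle(J, 77.8). With |RJ| = 75.11, the foot of the radical line on RJ is 17.47 from R and the perpendicular offset is √(55.1² − 17.47²) = 52.26. Taking the left-of-RJ solution: Q = (15.52, 69.29).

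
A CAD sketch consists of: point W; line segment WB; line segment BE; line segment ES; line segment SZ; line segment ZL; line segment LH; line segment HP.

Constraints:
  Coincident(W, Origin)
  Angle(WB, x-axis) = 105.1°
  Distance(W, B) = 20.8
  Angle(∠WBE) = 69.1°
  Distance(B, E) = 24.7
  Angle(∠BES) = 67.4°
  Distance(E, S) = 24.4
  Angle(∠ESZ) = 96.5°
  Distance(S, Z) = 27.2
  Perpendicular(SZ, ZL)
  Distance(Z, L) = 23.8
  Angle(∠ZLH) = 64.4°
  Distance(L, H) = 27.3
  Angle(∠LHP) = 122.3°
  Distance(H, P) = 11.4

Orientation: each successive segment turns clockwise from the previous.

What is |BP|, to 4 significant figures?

25.85

∠ZLH = 64.4° gives LH at -47.50° from the x-axis; with |LH| = 27.3, H = (9.633, 8.222). ∠LHP = 122.3° gives HP at -105.2° from the x-axis; with |HP| = 11.4, P = (6.644, -2.779). Then |BP| = |P − B| = 25.85.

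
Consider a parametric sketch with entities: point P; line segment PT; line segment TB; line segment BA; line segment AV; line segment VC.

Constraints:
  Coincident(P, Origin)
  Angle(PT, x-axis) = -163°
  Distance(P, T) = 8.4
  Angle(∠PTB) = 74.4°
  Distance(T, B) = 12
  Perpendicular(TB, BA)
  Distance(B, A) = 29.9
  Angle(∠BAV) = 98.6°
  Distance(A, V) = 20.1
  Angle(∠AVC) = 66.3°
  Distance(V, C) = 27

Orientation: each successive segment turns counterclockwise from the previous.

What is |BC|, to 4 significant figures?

14.55

P is at the origin; PT runs at -163.0° with length 8.4, so T = (-8.033, -2.456). ∠PTB = 74.4° gives TB at -57.40° from the x-axis; with |TB| = 12.0, B = (-1.568, -12.57). TB is perpendicular to BA, so BA runs at 32.60°; with |BA| = 29.9, A = (23.62, 3.544). ∠BAV = 98.6° gives AV at 114.0° from the x-axis; with |AV| = 20.1, V = (15.45, 21.91). ∠AVC = 66.3° gives VC at -132.3° from the x-axis; with |VC| = 27.0, C = (-2.725, 1.936). Then |BC| = |C − B| = 14.55.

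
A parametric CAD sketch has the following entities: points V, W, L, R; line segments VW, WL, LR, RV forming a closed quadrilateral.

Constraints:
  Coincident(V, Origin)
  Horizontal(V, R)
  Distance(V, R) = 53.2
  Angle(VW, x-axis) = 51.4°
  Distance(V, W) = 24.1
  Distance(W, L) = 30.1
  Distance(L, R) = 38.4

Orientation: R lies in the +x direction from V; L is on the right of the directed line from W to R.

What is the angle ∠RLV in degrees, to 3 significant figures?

129°

V is at the origin; VR is horizontal with |VR| = 53.2 and R in +x, so R = (53.2, 0). VW runs at 51.4° with |VW| = 24.1, so W = (15.0, 18.8). L is determined by |WL| = 30.1 and |LR| = 38.4 together: it lies at the intersection of circle(W, 30.1) and circle(R, 38.4). With |WR| = 42.6, the foot of the radical line on WR is 14.6 from W and the perpendicular offset is √(30.1² − 14.6²) = 26.3. Taking the right-of-WR solution: L = (16.5, -11.2).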